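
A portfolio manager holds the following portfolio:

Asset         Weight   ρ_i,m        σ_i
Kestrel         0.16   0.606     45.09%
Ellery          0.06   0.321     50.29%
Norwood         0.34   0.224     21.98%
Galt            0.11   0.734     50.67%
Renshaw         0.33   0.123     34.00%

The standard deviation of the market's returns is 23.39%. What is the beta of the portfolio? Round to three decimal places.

β_Kestrel = 0.606 × 45.09% / 23.39% = 1.1682
β_Ellery = 0.321 × 50.29% / 23.39% = 0.6902
β_Norwood = 0.224 × 21.98% / 23.39% = 0.2105
β_Galt = 0.734 × 50.67% / 23.39% = 1.5901
β_Renshaw = 0.123 × 34.00% / 23.39% = 0.1788
β_P = Σ w_i β_i = 0.16×1.1682 + 0.06×0.6902 + 0.34×0.2105 + 0.11×1.5901 + 0.33×0.1788 = 0.5338

0.534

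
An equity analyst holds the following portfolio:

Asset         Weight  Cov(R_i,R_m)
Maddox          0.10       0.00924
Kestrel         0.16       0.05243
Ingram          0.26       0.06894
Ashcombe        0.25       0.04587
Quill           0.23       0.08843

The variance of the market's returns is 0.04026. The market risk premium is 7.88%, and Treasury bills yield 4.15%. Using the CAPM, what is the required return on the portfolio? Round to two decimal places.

β_Maddox = 0.00924 / 0.04026 = 0.2295
β_Kestrel = 0.05243 / 0.04026 = 1.3023
β_Ingram = 0.06894 / 0.04026 = 1.7124
β_Ashcombe = 0.04587 / 0.04026 = 1.1393
β_Quill = 0.08843 / 0.04026 = 2.1965
β_P = Σ w_i β_i = 0.10×0.2295 + 0.16×1.3023 + 0.26×1.7124 + 0.25×1.1393 + 0.23×2.1965 = 1.4666
E(R_P) = R_f + β_P × MRP = 4.15% + 1.4666 × 7.88% = 15.71%

15.71%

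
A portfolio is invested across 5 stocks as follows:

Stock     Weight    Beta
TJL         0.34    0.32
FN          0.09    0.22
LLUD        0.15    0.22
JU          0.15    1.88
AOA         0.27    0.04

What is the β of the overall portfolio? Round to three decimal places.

β_P = Σ w_i β_i = 0.34×0.32 + 0.09×0.22 + 0.15×0.22 + 0.15×1.88 + 0.27×0.04 = 0.4544

0.454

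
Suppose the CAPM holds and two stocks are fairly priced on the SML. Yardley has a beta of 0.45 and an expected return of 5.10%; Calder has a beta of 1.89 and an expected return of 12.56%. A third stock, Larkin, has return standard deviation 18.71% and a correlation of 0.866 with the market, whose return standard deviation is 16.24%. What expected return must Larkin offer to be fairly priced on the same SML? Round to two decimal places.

MRP = (12.56% − 5.10%) / (1.89 − 0.45) = 5.1806%
R_f = 5.10% − 0.45 × 5.1806% = 2.7687%
β_Larkin = ρ·σ_i/σ_m = 0.866 × 18.71 / 16.24 = 0.9977
E(R_Larkin) = R_f + β × MRP = 2.7687% + 0.9977 × 5.1806% = 7.94%

7.94%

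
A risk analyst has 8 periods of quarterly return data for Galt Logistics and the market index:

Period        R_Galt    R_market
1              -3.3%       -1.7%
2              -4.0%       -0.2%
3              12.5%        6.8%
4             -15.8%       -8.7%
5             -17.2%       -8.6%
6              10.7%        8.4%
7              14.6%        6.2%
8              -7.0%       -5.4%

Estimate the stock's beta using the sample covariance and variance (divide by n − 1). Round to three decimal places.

Mean R_i = (-3.3 − 4.0 + 12.5 − 15.8 − 17.2 + 10.7 + 14.6 − 7.0) / 8 = -1.1875%
Mean R_m = (-1.7 − 0.2 + 6.8 − 8.7 − 8.6 + 8.4 + 6.2 − 5.4) / 8 = -0.4000%
Σ(R_i − R̄_i)(R_m − R̄_m) = 591.1900  ⇒  Cov = 591.1900 / 7 = 84.4557
Σ(R_m − R̄_m)² = 335.7000  ⇒  Var(R_m) = 335.7000 / 7 = 47.9571
β = Cov / Var(R_m) = 84.4557 / 47.9571 = 1.7611

1.761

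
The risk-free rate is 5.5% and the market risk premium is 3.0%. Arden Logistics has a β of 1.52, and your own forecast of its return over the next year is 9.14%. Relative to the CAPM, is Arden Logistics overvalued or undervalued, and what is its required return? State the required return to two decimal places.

Overvalued; required return 10.06%

Required return = R_f + β·MRP = 5.5% + 1.52 × 3.0% = 10.06%
Forecast 9.14% < required 10.06% → the stock plots below the SML → overvalued.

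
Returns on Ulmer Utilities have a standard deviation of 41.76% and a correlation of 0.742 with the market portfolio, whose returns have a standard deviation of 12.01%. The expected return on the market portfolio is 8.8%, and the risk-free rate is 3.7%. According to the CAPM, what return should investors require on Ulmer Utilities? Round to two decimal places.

β = ρ × σ_i / σ_m = 0.742 × 41.76% / 12.01% = 2.5800
MRP = 8.8% − 3.7% = 5.10%
E(R) = 3.7% + 2.5800 × 5.1% = 16.86%

16.86%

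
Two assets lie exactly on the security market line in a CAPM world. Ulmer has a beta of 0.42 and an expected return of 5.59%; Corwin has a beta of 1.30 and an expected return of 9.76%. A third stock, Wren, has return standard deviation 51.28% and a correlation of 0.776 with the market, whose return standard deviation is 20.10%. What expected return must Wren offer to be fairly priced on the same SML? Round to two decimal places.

MRP = (9.76% − 5.59%) / (1.30 − 0.42) = 4.7386%
R_f = 5.59% − 0.42 × 4.7386% = 3.5998%
β_Wren = ρ·σ_i/σ_m = 0.776 × 51.28 / 20.10 = 1.9798
E(R_Wren) = R_f + β × MRP = 3.5998% + 1.9798 × 4.7386% = 12.98%

12.98%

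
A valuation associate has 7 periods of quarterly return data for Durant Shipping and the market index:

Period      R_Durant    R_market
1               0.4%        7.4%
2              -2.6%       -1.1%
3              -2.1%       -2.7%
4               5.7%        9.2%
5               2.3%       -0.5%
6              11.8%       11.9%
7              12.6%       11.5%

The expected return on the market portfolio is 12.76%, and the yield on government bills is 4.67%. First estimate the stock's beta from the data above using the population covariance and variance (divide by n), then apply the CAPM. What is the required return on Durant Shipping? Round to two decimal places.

11.57%

Mean R_i = (0.4 − 2.6 − 2.1 + 5.7 + 2.3 + 11.8 + 12.6) / 7 = 4.0143%
Mean R_m = (7.4 − 1.1 − 2.7 + 9.2 − 0.5 + 11.9 + 11.5) / 7 = 5.1000%
Σ(R_i − R̄_i)(R_m − R̄_m) = 204.7900  ⇒  Cov = 204.7900 / 7 = 29.2557
Σ(R_m − R̄_m)² = 239.9400  ⇒  Var(R_m) = 239.9400 / 7 = 34.2771
β = Cov / Var(R_m) = 29.2557 / 34.2771 = 0.8535
MRP = 12.76% − 4.67% = 8.09%
E(R) = R_f + β × MRP = 4.67% + 0.8535 × 8.09% = 11.57%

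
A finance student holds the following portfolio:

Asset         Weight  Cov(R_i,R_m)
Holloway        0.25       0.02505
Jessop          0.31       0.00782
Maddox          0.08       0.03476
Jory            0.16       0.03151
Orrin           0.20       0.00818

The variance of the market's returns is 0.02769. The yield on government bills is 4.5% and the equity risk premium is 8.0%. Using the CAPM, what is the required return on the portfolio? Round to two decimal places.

9.74%

β_Holloway = 0.02505 / 0.02769 = 0.9047
β_Jessop = 0.00782 / 0.02769 = 0.2824
β_Maddox = 0.03476 / 0.02769 = 1.2553
β_Jory = 0.03151 / 0.02769 = 1.1380
β_Orrin = 0.00818 / 0.02769 = 0.2954
β_P = Σ w_i β_i = 0.25×0.9047 + 0.31×0.2824 + 0.08×1.2553 + 0.16×1.1380 + 0.20×0.2954 = 0.6553
E(R_P) = R_f + β_P × MRP = 4.5% + 0.6553 × 8.0% = 9.74%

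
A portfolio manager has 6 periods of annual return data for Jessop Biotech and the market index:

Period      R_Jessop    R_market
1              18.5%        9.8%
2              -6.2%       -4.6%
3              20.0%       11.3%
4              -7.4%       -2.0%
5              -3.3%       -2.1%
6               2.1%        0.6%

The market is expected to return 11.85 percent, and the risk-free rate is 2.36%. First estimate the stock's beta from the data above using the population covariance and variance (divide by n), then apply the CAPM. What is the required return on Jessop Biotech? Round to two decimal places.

19.51%

Mean R_i = (18.5 − 6.2 + 20.0 − 7.4 − 3.3 + 2.1) / 6 = 3.9500%
Mean R_m = (9.8 − 4.6 + 11.3 − 2.0 − 2.1 + 0.6) / 6 = 2.1667%
Σ(R_i − R̄_i)(R_m − R̄_m) = 407.4600  ⇒  Cov = 407.4600 / 6 = 67.9100
Σ(R_m − R̄_m)² = 225.4933  ⇒  Var(R_m) = 225.4933 / 6 = 37.5822
β = Cov / Var(R_m) = 67.9100 / 37.5822 = 1.8070
MRP = 11.85% − 2.36% = 9.49%
E(R) = R_f + β × MRP = 2.36% + 1.8070 × 9.49% = 19.51%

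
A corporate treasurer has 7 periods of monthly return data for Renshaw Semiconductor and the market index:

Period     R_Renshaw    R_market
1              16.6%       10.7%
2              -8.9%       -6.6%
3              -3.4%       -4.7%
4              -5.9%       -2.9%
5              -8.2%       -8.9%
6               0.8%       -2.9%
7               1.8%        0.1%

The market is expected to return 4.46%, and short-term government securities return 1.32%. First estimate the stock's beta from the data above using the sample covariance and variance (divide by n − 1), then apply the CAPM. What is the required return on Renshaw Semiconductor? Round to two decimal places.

5.51%

Mean R_i = (16.6 − 8.9 − 3.4 − 5.9 − 8.2 + 0.8 + 1.8) / 7 = -1.0286%
Mean R_m = (10.7 − 6.6 − 4.7 − 2.9 − 8.9 − 2.9 + 0.1) / 7 = -2.1714%
Σ(R_i − R̄_i)(R_m − R̄_m) = 324.6557  ⇒  Cov = 324.6557 / 6 = 54.1093
Σ(R_m − R̄_m)² = 243.1743  ⇒  Var(R_m) = 243.1743 / 6 = 40.5291
β = Cov / Var(R_m) = 54.1093 / 40.5291 = 1.3351
MRP = 4.46% − 1.32% = 3.14%
E(R) = R_f + β × MRP = 1.32% + 1.3351 × 3.14% = 5.51%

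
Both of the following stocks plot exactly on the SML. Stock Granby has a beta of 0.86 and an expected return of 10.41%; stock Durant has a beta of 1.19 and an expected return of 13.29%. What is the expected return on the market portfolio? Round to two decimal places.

11.63%

Both satisfy E(R) = R_f + β·MRP, so the slope of the SML is
MRP = (13.29% − 10.41%) / (1.19 − 0.86) = 2.88% / 0.33 = 8.7273%
R_f = E(R_Granby) − β_Granby·MRP = 10.41% − 0.86 × 8.7273% = 2.9045%
E(R_m) = R_f + MRP = 2.9045% + 8.7273% = 11.63%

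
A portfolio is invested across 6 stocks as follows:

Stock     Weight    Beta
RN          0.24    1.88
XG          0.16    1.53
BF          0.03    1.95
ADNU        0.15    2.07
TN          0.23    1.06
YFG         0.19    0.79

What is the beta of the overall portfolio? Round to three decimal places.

β_P = Σ w_i β_i = 0.24×1.88 + 0.16×1.53 + 0.03×1.95 + 0.15×2.07 + 0.23×1.06 + 0.19×0.79 = 1.4589

1.459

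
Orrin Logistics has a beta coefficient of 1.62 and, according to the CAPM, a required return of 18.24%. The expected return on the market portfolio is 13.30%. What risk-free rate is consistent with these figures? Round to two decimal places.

E(R) = R_f + β(E(R_m) − R_f) = R_f(1 − β) + β·E(R_m)
18.24% = R_f × (1 − 1.62) + 1.62 × 13.30%
18.24% = R_f × -0.62 + 21.5460%
R_f = (18.24% − 21.5460%) / -0.62 = 5.33%

5.33%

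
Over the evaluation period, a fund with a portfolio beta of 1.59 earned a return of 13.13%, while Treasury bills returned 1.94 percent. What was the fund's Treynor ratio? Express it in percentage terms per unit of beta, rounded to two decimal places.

Treynor = (R_P − R_f) / β_P = (13.13% − 1.94%) / 1.5900 = 11.19% / 1.5900 = 7.04%

7.04%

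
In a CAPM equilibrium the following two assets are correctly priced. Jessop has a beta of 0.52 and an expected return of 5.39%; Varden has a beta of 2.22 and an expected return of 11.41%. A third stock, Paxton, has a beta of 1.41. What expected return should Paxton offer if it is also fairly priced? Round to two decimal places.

8.54%

MRP (SML slope) = (11.41% − 5.39%) / (2.22 − 0.52) = 6.02% / 1.70 = 3.5412%
R_f (intercept) = 5.39% − 0.52 × 3.5412% = 3.5486%
E(R_Paxton) = R_f + β × MRP = 3.5486% + 1.41 × 3.5412% = 8.54%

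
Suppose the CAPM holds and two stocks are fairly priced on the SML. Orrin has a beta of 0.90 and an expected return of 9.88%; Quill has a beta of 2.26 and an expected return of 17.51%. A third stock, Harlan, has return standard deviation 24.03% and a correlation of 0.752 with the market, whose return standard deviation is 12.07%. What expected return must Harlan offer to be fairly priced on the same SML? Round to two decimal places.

MRP = (17.51% − 9.88%) / (2.26 − 0.90) = 5.6103%
R_f = 9.88% − 0.90 × 5.6103% = 4.8307%
β_Harlan = ρ·σ_i/σ_m = 0.752 × 24.03 / 12.07 = 1.4971
E(R_Harlan) = R_f + β × MRP = 4.8307% + 1.4971 × 5.6103% = 13.23%

13.23%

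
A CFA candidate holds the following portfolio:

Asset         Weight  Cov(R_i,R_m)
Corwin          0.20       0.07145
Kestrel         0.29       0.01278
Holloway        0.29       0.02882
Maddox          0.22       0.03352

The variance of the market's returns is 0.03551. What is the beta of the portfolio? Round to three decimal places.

0.950

β_Corwin = 0.07145 / 0.03551 = 2.0121
β_Kestrel = 0.01278 / 0.03551 = 0.3599
β_Holloway = 0.02882 / 0.03551 = 0.8116
β_Maddox = 0.03352 / 0.03551 = 0.9440
β_P = Σ w_i β_i = 0.20×2.0121 + 0.29×0.3599 + 0.29×0.8116 + 0.22×0.9440 = 0.9498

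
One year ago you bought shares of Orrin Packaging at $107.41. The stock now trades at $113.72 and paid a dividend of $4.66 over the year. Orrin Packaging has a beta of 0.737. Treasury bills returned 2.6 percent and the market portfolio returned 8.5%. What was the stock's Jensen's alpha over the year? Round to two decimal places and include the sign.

Realised HPR = (P1 + D1 − P0) / P0 = (113.72 + 4.66 − 107.41) / 107.41 = 10.97 / 107.41 = 10.2132%
MRP = 8.5% − 2.6% = 5.90%
CAPM required = R_f + β·MRP = 2.6% + 0.737 × 5.9% = 6.9483%
α = realised − required = 10.2132% − 6.9483% = +3.26%

+3.26%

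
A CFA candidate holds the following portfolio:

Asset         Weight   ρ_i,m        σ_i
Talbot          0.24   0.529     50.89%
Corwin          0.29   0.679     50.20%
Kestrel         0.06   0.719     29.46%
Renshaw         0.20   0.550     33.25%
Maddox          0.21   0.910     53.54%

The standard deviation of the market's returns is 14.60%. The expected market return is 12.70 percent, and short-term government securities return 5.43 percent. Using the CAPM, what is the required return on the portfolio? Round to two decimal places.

21.12%

β_Talbot = 0.529 × 50.89% / 14.60% = 1.8439
β_Corwin = 0.679 × 50.20% / 14.60% = 2.3346
β_Kestrel = 0.719 × 29.46% / 14.60% = 1.4508
β_Renshaw = 0.550 × 33.25% / 14.60% = 1.2526
β_Maddox = 0.910 × 53.54% / 14.60% = 3.3371
β_P = Σ w_i β_i = 0.24×1.8439 + 0.29×2.3346 + 0.06×1.4508 + 0.20×1.2526 + 0.21×3.3371 = 2.1579
MRP = 12.70% − 5.43% = 7.27%
E(R_P) = R_f + β_P × MRP = 5.43% + 2.1579 × 7.27% = 21.12%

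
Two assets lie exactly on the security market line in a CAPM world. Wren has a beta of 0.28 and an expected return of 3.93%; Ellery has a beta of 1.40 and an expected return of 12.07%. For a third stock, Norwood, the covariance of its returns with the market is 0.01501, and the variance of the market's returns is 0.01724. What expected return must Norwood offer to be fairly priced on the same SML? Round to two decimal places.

8.22%

MRP = (12.07% − 3.93%) / (1.40 − 0.28) = 7.2679%
R_f = 3.93% − 0.28 × 7.2679% = 1.8950%
β_Norwood = Cov / Var(R_m) = 0.01501 / 0.01724 = 0.8706
E(R_Norwood) = R_f + β × MRP = 1.8950% + 0.8706 × 7.2679% = 8.22%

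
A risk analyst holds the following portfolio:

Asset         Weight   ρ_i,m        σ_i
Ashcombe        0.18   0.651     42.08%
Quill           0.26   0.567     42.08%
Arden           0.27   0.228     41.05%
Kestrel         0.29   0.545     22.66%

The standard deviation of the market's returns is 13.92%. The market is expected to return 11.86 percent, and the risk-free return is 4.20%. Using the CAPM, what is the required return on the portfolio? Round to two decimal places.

13.69%

β_Ashcombe = 0.651 × 42.08% / 13.92% = 1.9680
β_Quill = 0.567 × 42.08% / 13.92% = 1.7140
β_Arden = 0.228 × 41.05% / 13.92% = 0.6724
β_Kestrel = 0.545 × 22.66% / 13.92% = 0.8872
β_P = Σ w_i β_i = 0.18×1.9680 + 0.26×1.7140 + 0.27×0.6724 + 0.29×0.8872 = 1.2387
MRP = 11.86% − 4.20% = 7.66%
E(R_P) = R_f + β_P × MRP = 4.20% + 1.2387 × 7.66% = 13.69%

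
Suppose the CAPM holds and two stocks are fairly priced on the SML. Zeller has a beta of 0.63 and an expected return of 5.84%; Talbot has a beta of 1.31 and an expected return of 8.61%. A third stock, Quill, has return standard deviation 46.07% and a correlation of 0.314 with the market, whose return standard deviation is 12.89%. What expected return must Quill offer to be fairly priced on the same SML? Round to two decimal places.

MRP = (8.61% − 5.84%) / (1.31 − 0.63) = 4.0735%
R_f = 5.84% − 0.63 × 4.0735% = 3.2737%
β_Quill = ρ·σ_i/σ_m = 0.314 × 46.07 / 12.89 = 1.1223
E(R_Quill) = R_f + β × MRP = 3.2737% + 1.1223 × 4.0735% = 7.85%

7.85%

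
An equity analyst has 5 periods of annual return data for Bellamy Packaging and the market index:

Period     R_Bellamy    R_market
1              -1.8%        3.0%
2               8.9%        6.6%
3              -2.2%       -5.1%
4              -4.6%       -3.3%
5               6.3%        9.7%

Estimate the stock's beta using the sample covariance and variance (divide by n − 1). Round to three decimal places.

Mean R_i = (-1.8 + 8.9 − 2.2 − 4.6 + 6.3) / 5 = 1.3200%
Mean R_m = (3.0 + 6.6 − 5.1 − 3.3 + 9.7) / 5 = 2.1800%
Σ(R_i − R̄_i)(R_m − R̄_m) = 126.4620  ⇒  Cov = 126.4620 / 4 = 31.6155
Σ(R_m − R̄_m)² = 159.7880  ⇒  Var(R_m) = 159.7880 / 4 = 39.9470
β = Cov / Var(R_m) = 31.6155 / 39.9470 = 0.7914

0.791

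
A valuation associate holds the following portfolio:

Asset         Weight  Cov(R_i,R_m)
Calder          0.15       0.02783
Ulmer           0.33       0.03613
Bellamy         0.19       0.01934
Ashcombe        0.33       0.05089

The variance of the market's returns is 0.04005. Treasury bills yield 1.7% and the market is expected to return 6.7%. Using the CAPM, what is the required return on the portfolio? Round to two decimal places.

6.27%

β_Calder = 0.02783 / 0.04005 = 0.6949
β_Ulmer = 0.03613 / 0.04005 = 0.9021
β_Bellamy = 0.01934 / 0.04005 = 0.4829
β_Ashcombe = 0.05089 / 0.04005 = 1.2707
β_P = Σ w_i β_i = 0.15×0.6949 + 0.33×0.9021 + 0.19×0.4829 + 0.33×1.2707 = 0.9130
MRP = 6.7% − 1.7% = 5.00%
E(R_P) = R_f + β_P × MRP = 1.7% + 0.9130 × 5.0% = 6.27%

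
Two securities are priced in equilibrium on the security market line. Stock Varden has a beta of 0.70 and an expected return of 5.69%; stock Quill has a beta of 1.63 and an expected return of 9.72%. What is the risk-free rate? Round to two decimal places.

Both satisfy E(R) = R_f + β·MRP, so the slope of the SML is
MRP = (9.72% − 5.69%) / (1.63 − 0.70) = 4.03% / 0.93 = 4.3333%
R_f = E(R_Varden) − β_Varden·MRP = 5.69% − 0.70 × 4.3333% = 2.6567%

2.66%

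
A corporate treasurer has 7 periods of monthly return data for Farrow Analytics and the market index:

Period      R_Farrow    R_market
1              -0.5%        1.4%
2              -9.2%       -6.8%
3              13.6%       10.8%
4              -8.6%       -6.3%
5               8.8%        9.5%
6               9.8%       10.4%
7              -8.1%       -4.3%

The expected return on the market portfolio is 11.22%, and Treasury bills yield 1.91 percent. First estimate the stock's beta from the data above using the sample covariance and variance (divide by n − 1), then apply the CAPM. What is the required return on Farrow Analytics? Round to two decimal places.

13.14%

Mean R_i = (-0.5 − 9.2 + 13.6 − 8.6 + 8.8 + 9.8 − 8.1) / 7 = 0.8286%
Mean R_m = (1.4 − 6.8 + 10.8 − 6.3 + 9.5 + 10.4 − 4.3) / 7 = 2.1000%
Σ(R_i − R̄_i)(R_m − R̄_m) = 471.0900  ⇒  Cov = 471.0900 / 6 = 78.5150
Σ(R_m − R̄_m)² = 390.5600  ⇒  Var(R_m) = 390.5600 / 6 = 65.0933
β = Cov / Var(R_m) = 78.5150 / 65.0933 = 1.2062
MRP = 11.22% − 1.91% = 9.31%
E(R) = R_f + β × MRP = 1.91% + 1.2062 × 9.31% = 13.14%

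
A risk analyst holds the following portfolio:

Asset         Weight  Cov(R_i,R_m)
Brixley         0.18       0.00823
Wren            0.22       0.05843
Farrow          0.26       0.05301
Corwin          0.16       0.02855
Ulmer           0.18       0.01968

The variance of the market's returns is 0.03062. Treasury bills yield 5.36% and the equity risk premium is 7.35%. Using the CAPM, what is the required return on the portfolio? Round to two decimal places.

β_Brixley = 0.00823 / 0.03062 = 0.2688
β_Wren = 0.05843 / 0.03062 = 1.9082
β_Farrow = 0.05301 / 0.03062 = 1.7312
β_Corwin = 0.02855 / 0.03062 = 0.9324
β_Ulmer = 0.01968 / 0.03062 = 0.6427
β_P = Σ w_i β_i = 0.18×0.2688 + 0.22×1.9082 + 0.26×1.7312 + 0.16×0.9324 + 0.18×0.6427 = 1.1832
E(R_P) = R_f + β_P × MRP = 5.36% + 1.1832 × 7.35% = 14.06%

14.06%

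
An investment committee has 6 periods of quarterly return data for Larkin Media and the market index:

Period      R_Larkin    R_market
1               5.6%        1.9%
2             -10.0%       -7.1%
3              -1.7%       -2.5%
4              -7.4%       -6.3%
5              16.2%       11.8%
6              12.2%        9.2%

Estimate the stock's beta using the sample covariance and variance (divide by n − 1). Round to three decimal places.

Mean R_i = (5.6 − 10.0 − 1.7 − 7.4 + 16.2 + 12.2) / 6 = 2.4833%
Mean R_m = (1.9 − 7.1 − 2.5 − 6.3 + 11.8 + 9.2) / 6 = 1.1667%
Σ(R_i − R̄_i)(R_m − R̄_m) = 418.5267  ⇒  Cov = 418.5267 / 5 = 83.7053
Σ(R_m − R̄_m)² = 315.6733  ⇒  Var(R_m) = 315.6733 / 5 = 63.1347
β = Cov / Var(R_m) = 83.7053 / 63.1347 = 1.3258

1.326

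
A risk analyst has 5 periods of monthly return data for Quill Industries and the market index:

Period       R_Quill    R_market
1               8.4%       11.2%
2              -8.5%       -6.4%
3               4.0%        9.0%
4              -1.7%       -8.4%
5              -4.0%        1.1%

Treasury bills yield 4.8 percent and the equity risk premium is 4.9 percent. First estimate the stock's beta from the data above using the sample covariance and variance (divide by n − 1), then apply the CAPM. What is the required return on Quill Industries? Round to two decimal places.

Mean R_i = (8.4 − 8.5 + 4.0 − 1.7 − 4.0) / 5 = -0.3600%
Mean R_m = (11.2 − 6.4 + 9.0 − 8.4 + 1.1) / 5 = 1.3000%
Σ(R_i − R̄_i)(R_m − R̄_m) = 196.7000  ⇒  Cov = 196.7000 / 4 = 49.1750
Σ(R_m − R̄_m)² = 310.7200  ⇒  Var(R_m) = 310.7200 / 4 = 77.6800
β = Cov / Var(R_m) = 49.1750 / 77.6800 = 0.6330
E(R) = R_f + β × MRP = 4.8% + 0.6330 × 4.9% = 7.90%

7.90%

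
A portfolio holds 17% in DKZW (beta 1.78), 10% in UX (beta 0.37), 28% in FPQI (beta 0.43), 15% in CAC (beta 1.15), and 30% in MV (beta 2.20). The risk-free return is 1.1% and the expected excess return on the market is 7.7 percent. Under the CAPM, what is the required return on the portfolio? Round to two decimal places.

11.05%

β_P = Σ w_i β_i = 0.17×1.78 + 0.10×0.37 + 0.28×0.43 + 0.15×1.15 + 0.30×2.20 = 1.2925
E(R_P) = R_f + β_P × MRP = 1.1% + 1.2925 × 7.7% = 11.05%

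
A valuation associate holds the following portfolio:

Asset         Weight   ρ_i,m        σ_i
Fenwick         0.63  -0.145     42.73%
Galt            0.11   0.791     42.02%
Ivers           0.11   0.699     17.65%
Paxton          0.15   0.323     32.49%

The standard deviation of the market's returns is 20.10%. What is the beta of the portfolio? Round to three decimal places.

0.134

β_Fenwick = -0.145 × 42.73% / 20.10% = -0.3083
β_Galt = 0.791 × 42.02% / 20.10% = 1.6536
β_Ivers = 0.699 × 17.65% / 20.10% = 0.6138
β_Paxton = 0.323 × 32.49% / 20.10% = 0.5221
β_P = Σ w_i β_i = 0.63×-0.3083 + 0.11×1.6536 + 0.11×0.6138 + 0.15×0.5221 = 0.1335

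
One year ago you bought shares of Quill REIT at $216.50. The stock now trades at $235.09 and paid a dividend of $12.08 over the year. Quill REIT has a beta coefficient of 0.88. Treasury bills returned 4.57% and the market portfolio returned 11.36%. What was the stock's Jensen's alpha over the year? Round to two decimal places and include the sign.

+3.62%

Realised HPR = (P1 + D1 − P0) / P0 = (235.09 + 12.08 − 216.50) / 216.50 = 30.67 / 216.50 = 14.1663%
MRP = 11.36% − 4.57% = 6.79%
CAPM required = R_f + β·MRP = 4.57% + 0.88 × 6.79% = 10.5452%
α = realised − required = 14.1663% − 10.5452% = +3.62%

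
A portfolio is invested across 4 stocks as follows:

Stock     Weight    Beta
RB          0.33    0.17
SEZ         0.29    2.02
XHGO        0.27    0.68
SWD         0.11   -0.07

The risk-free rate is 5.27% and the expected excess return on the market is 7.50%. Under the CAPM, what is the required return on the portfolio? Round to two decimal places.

11.40%

β_P = Σ w_i β_i = 0.33×0.17 + 0.29×2.02 + 0.27×0.68 + 0.11×-0.07 = 0.8178
E(R_P) = R_f + β_P × MRP = 5.27% + 0.8178 × 7.50% = 11.40%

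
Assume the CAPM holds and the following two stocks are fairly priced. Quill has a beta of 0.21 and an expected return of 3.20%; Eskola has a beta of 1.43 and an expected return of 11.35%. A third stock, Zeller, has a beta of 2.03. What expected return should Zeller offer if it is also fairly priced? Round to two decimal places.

15.36%

MRP (SML slope) = (11.35% − 3.20%) / (1.43 − 0.21) = 8.15% / 1.22 = 6.6803%
R_f (intercept) = 3.20% − 0.21 × 6.6803% = 1.7971%
E(R_Zeller) = R_f + β × MRP = 1.7971% + 2.03 × 6.6803% = 15.36%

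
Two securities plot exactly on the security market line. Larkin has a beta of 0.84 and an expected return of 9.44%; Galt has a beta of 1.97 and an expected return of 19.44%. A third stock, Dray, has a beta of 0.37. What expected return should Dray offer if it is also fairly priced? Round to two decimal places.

MRP (SML slope) = (19.44% − 9.44%) / (1.97 − 0.84) = 10.00% / 1.13 = 8.8496%
R_f (intercept) = 9.44% − 0.84 × 8.8496% = 2.0063%
E(R_Dray) = R_f + β × MRP = 2.0063% + 0.37 × 8.8496% = 5.28%

5.28%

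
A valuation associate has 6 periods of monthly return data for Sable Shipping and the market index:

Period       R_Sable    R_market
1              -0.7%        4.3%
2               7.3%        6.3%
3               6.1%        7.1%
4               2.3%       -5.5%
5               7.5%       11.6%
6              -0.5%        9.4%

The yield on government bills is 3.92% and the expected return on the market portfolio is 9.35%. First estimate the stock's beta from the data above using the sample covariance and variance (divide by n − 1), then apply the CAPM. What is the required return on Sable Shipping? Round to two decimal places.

Mean R_i = (-0.7 + 7.3 + 6.1 + 2.3 + 7.5 − 0.5) / 6 = 3.6667%
Mean R_m = (4.3 + 6.3 + 7.1 − 5.5 + 11.6 + 9.4) / 6 = 5.5333%
Σ(R_i − R̄_i)(R_m − R̄_m) = 34.2067  ⇒  Cov = 34.2067 / 5 = 6.8413
Σ(R_m − R̄_m)² = 178.0533  ⇒  Var(R_m) = 178.0533 / 5 = 35.6107
β = Cov / Var(R_m) = 6.8413 / 35.6107 = 0.1921
MRP = 9.35% − 3.92% = 5.43%
E(R) = R_f + β × MRP = 3.92% + 0.1921 × 5.43% = 4.96%

4.96%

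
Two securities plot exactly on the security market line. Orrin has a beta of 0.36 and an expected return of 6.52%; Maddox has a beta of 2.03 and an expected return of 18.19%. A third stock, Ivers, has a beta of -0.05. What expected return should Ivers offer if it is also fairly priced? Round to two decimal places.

MRP (SML slope) = (18.19% − 6.52%) / (2.03 − 0.36) = 11.67% / 1.67 = 6.9880%
R_f (intercept) = 6.52% − 0.36 × 6.9880% = 4.0043%
E(R_Ivers) = R_f + β × MRP = 4.0043% + -0.05 × 6.9880% = 3.65%

3.65%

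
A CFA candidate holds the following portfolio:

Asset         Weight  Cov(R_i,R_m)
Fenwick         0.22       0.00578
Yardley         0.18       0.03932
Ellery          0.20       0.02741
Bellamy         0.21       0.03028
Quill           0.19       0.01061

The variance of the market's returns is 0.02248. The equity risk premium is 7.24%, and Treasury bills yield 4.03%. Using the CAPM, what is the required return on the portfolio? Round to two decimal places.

11.18%

β_Fenwick = 0.00578 / 0.02248 = 0.2571
β_Yardley = 0.03932 / 0.02248 = 1.7491
β_Ellery = 0.02741 / 0.02248 = 1.2193
β_Bellamy = 0.03028 / 0.02248 = 1.3470
β_Quill = 0.01061 / 0.02248 = 0.4720
β_P = Σ w_i β_i = 0.22×0.2571 + 0.18×1.7491 + 0.20×1.2193 + 0.21×1.3470 + 0.19×0.4720 = 0.9878
E(R_P) = R_f + β_P × MRP = 4.03% + 0.9878 × 7.24% = 11.18%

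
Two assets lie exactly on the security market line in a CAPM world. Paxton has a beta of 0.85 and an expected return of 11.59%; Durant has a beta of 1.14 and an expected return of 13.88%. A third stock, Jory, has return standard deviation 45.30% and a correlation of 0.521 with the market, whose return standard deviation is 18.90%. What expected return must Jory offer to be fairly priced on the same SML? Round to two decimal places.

14.74%

MRP = (13.88% − 11.59%) / (1.14 − 0.85) = 7.8966%
R_f = 11.59% − 0.85 × 7.8966% = 4.8779%
β_Jory = ρ·σ_i/σ_m = 0.521 × 45.30 / 18.90 = 1.2487
E(R_Jory) = R_f + β × MRP = 4.8779% + 1.2487 × 7.8966% = 14.74%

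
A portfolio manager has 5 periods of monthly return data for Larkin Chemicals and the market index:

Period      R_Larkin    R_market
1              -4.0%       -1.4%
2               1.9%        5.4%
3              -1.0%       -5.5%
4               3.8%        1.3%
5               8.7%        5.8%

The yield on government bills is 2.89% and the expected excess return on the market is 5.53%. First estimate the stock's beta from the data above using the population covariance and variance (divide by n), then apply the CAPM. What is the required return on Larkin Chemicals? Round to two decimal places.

Mean R_i = (-4.0 + 1.9 − 1.0 + 3.8 + 8.7) / 5 = 1.8800%
Mean R_m = (-1.4 + 5.4 − 5.5 + 1.3 + 5.8) / 5 = 1.1200%
Σ(R_i − R̄_i)(R_m − R̄_m) = 66.2320  ⇒  Cov = 66.2320 / 5 = 13.2464
Σ(R_m − R̄_m)² = 90.4280  ⇒  Var(R_m) = 90.4280 / 5 = 18.0856
β = Cov / Var(R_m) = 13.2464 / 18.0856 = 0.7324
E(R) = R_f + β × MRP = 2.89% + 0.7324 × 5.53% = 6.94%

6.94%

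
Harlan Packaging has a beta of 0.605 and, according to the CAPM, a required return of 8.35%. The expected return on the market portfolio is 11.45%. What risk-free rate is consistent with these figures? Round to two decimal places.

E(R) = R_f + β(E(R_m) − R_f) = R_f(1 − β) + β·E(R_m)
8.35% = R_f × (1 − 0.605) + 0.605 × 11.45%
8.35% = R_f × 0.395 + 6.92725%
R_f = (8.35% − 6.92725%) / 0.395 = 3.60%

3.60%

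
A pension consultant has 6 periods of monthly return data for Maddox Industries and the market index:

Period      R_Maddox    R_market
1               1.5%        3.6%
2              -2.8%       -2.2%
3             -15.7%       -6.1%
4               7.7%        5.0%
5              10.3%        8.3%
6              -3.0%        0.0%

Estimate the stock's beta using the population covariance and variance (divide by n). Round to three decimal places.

Mean R_i = (1.5 − 2.8 − 15.7 + 7.7 + 10.3 − 3.0) / 6 = -0.3333%
Mean R_m = (3.6 − 2.2 − 6.1 + 5.0 + 8.3 + 0.0) / 6 = 1.4333%
Σ(R_i − R̄_i)(R_m − R̄_m) = 234.1867  ⇒  Cov = 234.1867 / 6 = 39.0311
Σ(R_m − R̄_m)² = 136.5733  ⇒  Var(R_m) = 136.5733 / 6 = 22.7622
β = Cov / Var(R_m) = 39.0311 / 22.7622 = 1.7147

1.715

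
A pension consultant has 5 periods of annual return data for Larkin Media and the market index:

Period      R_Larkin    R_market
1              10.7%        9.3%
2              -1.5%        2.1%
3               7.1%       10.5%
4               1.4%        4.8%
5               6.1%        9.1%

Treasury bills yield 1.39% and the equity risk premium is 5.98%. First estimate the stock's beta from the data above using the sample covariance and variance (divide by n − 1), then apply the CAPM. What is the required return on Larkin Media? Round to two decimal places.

Mean R_i = (10.7 − 1.5 + 7.1 + 1.4 + 6.1) / 5 = 4.7600%
Mean R_m = (9.3 + 2.1 + 10.5 + 4.8 + 9.1) / 5 = 7.1600%
Σ(R_i − R̄_i)(R_m − R̄_m) = 62.7320  ⇒  Cov = 62.7320 / 4 = 15.6830
Σ(R_m − R̄_m)² = 50.6720  ⇒  Var(R_m) = 50.6720 / 4 = 12.6680
β = Cov / Var(R_m) = 15.6830 / 12.6680 = 1.2380
E(R) = R_f + β × MRP = 1.39% + 1.2380 × 5.98% = 8.79%

8.79%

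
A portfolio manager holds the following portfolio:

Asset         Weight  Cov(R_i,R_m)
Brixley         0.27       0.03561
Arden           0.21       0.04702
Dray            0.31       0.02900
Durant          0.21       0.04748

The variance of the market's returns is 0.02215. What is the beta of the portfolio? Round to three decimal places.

1.736

β_Brixley = 0.03561 / 0.02215 = 1.6077
β_Arden = 0.04702 / 0.02215 = 2.1228
β_Dray = 0.02900 / 0.02215 = 1.3093
β_Durant = 0.04748 / 0.02215 = 2.1436
β_P = Σ w_i β_i = 0.27×1.6077 + 0.21×2.1228 + 0.31×1.3093 + 0.21×2.1436 = 1.7359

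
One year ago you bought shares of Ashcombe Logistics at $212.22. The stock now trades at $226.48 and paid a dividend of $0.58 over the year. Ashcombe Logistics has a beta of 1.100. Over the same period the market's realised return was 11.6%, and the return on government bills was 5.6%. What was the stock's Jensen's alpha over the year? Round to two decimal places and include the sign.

-5.21%

Realised HPR = (P1 + D1 − P0) / P0 = (226.48 + 0.58 − 212.22) / 212.22 = 14.84 / 212.22 = 6.9927%
MRP = 11.6% − 5.6% = 6.00%
CAPM required = R_f + β·MRP = 5.6% + 1.100 × 6.0% = 12.2000%
α = realised − required = 6.9927% − 12.2000% = -5.21%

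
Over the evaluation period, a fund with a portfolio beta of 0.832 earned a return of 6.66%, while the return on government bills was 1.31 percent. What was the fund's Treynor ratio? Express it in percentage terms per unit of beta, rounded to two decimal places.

6.43%

Treynor = (R_P − R_f) / β_P = (6.66% − 1.31%) / 0.8320 = 5.35% / 0.8320 = 6.43%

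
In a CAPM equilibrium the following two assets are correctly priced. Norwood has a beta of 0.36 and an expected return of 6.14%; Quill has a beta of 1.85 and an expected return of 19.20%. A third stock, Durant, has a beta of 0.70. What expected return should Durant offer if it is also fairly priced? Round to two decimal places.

9.12%

MRP (SML slope) = (19.20% − 6.14%) / (1.85 − 0.36) = 13.06% / 1.49 = 8.7651%
R_f (intercept) = 6.14% − 0.36 × 8.7651% = 2.9846%
E(R_Durant) = R_f + β × MRP = 2.9846% + 0.70 × 8.7651% = 9.12%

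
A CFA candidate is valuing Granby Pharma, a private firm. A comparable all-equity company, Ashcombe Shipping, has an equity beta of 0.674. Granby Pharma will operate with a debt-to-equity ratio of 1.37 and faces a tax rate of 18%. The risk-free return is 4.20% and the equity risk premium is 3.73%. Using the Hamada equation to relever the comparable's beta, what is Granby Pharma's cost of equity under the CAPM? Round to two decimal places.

β_L = β_U × [1 + (1 − t)(D/E)] = 0.674 × [1 + (1 − 0.18) × 1.37]
    = 0.674 × [1 + 0.82 × 1.37] = 0.674 × 2.1234 = 1.4312
E(R) = R_f + β_L × MRP = 4.20% + 1.4312 × 3.73% = 9.54%

9.54%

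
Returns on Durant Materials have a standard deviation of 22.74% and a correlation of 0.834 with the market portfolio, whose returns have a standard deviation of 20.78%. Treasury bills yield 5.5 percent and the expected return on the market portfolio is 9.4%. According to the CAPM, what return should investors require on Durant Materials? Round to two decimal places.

β = ρ × σ_i / σ_m = 0.834 × 22.74% / 20.78% = 0.9127
MRP = 9.4% − 5.5% = 3.90%
E(R) = 5.5% + 0.9127 × 3.9% = 9.06%

9.06%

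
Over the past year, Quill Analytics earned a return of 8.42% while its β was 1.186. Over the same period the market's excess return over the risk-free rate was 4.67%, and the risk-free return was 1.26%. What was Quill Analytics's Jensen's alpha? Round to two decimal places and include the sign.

+1.62%

CAPM benchmark = R_f + β(R_m − R_f) = 1.26% + 1.186 × 4.67% = 6.79862%
α = actual − benchmark = 8.42% − 6.79862% = +1.62%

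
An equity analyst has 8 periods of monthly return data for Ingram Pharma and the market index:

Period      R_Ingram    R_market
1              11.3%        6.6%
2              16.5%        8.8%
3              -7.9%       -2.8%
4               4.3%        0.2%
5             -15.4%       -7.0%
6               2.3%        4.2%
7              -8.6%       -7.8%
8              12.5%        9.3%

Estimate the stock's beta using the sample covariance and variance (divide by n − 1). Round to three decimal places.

Mean R_i = (11.3 + 16.5 − 7.9 + 4.3 − 15.4 + 2.3 − 8.6 + 12.5) / 8 = 1.8750%
Mean R_m = (6.6 + 8.8 − 2.8 + 0.2 − 7.0 + 4.2 − 7.8 + 9.3) / 8 = 1.4375%
Σ(R_i − R̄_i)(R_m − R̄_m) = 521.9875  ⇒  Cov = 521.9875 / 7 = 74.5696
Σ(R_m − R̄_m)² = 326.3188  ⇒  Var(R_m) = 326.3188 / 7 = 46.6170
β = Cov / Var(R_m) = 74.5696 / 46.6170 = 1.5996

1.600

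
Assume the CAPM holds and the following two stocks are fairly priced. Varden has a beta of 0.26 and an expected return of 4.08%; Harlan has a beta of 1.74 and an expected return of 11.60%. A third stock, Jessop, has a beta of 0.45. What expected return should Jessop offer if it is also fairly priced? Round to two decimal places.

5.05%

MRP (SML slope) = (11.60% − 4.08%) / (1.74 − 0.26) = 7.52% / 1.48 = 5.0811%
R_f (intercept) = 4.08% − 0.26 × 5.0811% = 2.7589%
E(R_Jessop) = R_f + β × MRP = 2.7589% + 0.45 × 5.0811% = 5.05%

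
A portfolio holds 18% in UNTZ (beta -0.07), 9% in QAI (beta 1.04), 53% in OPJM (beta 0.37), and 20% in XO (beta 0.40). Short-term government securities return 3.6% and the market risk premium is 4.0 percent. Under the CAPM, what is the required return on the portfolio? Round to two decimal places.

5.03%

β_P = Σ w_i β_i = 0.18×-0.07 + 0.09×1.04 + 0.53×0.37 + 0.20×0.40 = 0.3571
E(R_P) = R_f + β_P × MRP = 3.6% + 0.3571 × 4.0% = 5.03%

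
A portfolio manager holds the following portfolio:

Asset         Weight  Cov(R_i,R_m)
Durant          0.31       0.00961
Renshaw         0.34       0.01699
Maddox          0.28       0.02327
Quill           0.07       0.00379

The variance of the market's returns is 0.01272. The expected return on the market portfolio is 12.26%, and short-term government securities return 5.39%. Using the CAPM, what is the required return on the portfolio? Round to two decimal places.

13.78%

β_Durant = 0.00961 / 0.01272 = 0.7555
β_Renshaw = 0.01699 / 0.01272 = 1.3357
β_Maddox = 0.02327 / 0.01272 = 1.8294
β_Quill = 0.00379 / 0.01272 = 0.2980
β_P = Σ w_i β_i = 0.31×0.7555 + 0.34×1.3357 + 0.28×1.8294 + 0.07×0.2980 = 1.2214
MRP = 12.26% − 5.39% = 6.87%
E(R_P) = R_f + β_P × MRP = 5.39% + 1.2214 × 6.87% = 13.78%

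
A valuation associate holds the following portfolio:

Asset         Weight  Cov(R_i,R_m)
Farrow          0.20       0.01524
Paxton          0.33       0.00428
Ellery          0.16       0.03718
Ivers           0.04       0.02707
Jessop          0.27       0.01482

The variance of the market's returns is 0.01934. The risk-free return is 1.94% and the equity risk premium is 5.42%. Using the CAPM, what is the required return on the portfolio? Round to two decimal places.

β_Farrow = 0.01524 / 0.01934 = 0.7880
β_Paxton = 0.00428 / 0.01934 = 0.2213
β_Ellery = 0.03718 / 0.01934 = 1.9224
β_Ivers = 0.02707 / 0.01934 = 1.3997
β_Jessop = 0.01482 / 0.01934 = 0.7663
β_P = Σ w_i β_i = 0.20×0.7880 + 0.33×0.2213 + 0.16×1.9224 + 0.04×1.3997 + 0.27×0.7663 = 0.8011
E(R_P) = R_f + β_P × MRP = 1.94% + 0.8011 × 5.42% = 6.28%

6.28%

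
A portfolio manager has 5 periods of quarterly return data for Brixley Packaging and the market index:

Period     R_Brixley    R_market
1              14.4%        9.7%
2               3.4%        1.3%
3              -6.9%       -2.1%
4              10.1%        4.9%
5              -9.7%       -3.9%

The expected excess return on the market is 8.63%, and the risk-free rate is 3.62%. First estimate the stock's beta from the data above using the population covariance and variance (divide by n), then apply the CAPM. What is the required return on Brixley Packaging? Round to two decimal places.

Mean R_i = (14.4 + 3.4 − 6.9 + 10.1 − 9.7) / 5 = 2.2600%
Mean R_m = (9.7 + 1.3 − 2.1 + 4.9 − 3.9) / 5 = 1.9800%
Σ(R_i − R̄_i)(R_m − R̄_m) = 223.5360  ⇒  Cov = 223.5360 / 5 = 44.7072
Σ(R_m − R̄_m)² = 119.8080  ⇒  Var(R_m) = 119.8080 / 5 = 23.9616
β = Cov / Var(R_m) = 44.7072 / 23.9616 = 1.8658
E(R) = R_f + β × MRP = 3.62% + 1.8658 × 8.63% = 19.72%

19.72%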